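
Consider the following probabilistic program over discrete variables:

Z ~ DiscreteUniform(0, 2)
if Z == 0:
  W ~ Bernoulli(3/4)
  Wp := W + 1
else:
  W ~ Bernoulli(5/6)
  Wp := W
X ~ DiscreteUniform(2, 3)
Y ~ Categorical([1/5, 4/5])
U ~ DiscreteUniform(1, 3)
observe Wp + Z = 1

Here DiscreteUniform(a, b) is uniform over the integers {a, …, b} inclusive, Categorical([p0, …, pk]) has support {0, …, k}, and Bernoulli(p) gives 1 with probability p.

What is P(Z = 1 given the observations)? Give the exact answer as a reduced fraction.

P(Z = 1 | obs) = 2/5

Enumerate traces; 24 have nonzero weight after conditioning:
  (Z=0, W=0, X=2, Y=0, U=1) weight 1/360
  (Z=0, W=0, X=2, Y=0, U=2) weight 1/360
  (Z=0, W=0, X=2, Y=0, U=3) weight 1/360
  (Z=0, W=0, X=2, Y=1, U=1) weight 1/90
  (Z=0, W=0, X=2, Y=1, U=2) weight 1/90
  (Z=0, W=0, X=2, Y=1, U=3) weight 1/90
  (Z=0, W=0, X=3, Y=0, U=1) weight 1/360
  (Z=0, W=0, X=3, Y=0, U=2) weight 1/360
  (Z=1, W=0, X=2, Y=0, U=1) weight 1/540
  … 15 more
Group by Z:
  weight(Z=0) = 1/12
  weight(Z=1) = 1/18
Total weight = 1/12 + 1/18 = 5/36
P(Z=0 | obs) = 1/12 / 5/36 = 3/5
P(Z=1 | obs) = 1/18 / 5/36 = 2/5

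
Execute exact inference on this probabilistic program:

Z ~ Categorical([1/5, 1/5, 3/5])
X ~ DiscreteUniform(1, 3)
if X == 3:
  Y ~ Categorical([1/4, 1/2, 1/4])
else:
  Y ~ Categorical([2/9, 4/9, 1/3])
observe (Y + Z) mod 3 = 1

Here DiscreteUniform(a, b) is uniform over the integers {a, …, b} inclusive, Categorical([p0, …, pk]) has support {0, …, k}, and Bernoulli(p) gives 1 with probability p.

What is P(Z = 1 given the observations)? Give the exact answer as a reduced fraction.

P(Z = 1 | obs) = 25/174

Enumerate traces; 9 have nonzero weight after conditioning:
  (Z=0, X=1, Y=1) weight 4/135
  (Z=0, X=2, Y=1) weight 4/135
  (Z=0, X=3, Y=1) weight 1/30
  (Z=1, X=1, Y=0) weight 2/135
  (Z=1, X=2, Y=0) weight 2/135
  (Z=1, X=3, Y=0) weight 1/60
  (Z=2, X=1, Y=2) weight 1/15
  (Z=2, X=2, Y=2) weight 1/15
  … 1 more
Group by Z:
  weight(Z=0) = 5/54
  weight(Z=1) = 5/108
  weight(Z=2) = 11/60
Total weight = 5/54 + 5/108 + 11/60 = 29/90
P(Z=0 | obs) = 5/54 / 29/90 = 25/87
P(Z=1 | obs) = 5/108 / 29/90 = 25/174
P(Z=2 | obs) = 11/60 / 29/90 = 33/58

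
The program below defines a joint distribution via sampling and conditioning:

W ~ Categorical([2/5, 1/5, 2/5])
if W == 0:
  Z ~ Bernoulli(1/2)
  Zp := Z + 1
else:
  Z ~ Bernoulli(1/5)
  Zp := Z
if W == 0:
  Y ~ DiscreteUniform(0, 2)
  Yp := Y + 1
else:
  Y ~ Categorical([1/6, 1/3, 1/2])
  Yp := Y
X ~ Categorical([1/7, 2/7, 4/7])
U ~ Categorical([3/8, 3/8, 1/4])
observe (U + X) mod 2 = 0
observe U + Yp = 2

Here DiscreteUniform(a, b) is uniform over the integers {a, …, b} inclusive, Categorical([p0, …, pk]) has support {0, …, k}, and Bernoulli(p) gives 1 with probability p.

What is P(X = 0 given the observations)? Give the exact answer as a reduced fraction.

P(X = 0 | obs) = 3/19

Enumerate traces; 26 have nonzero weight after conditioning:
  (W=0, Z=0, Y=0, X=1, U=1) weight 1/140
  (W=0, Z=0, Y=1, X=0, U=0) weight 1/280
  (W=0, Z=0, Y=1, X=2, U=0) weight 1/70
  (W=0, Z=1, Y=0, X=1, U=1) weight 1/140
  (W=0, Z=1, Y=1, X=0, U=0) weight 1/280
  (W=0, Z=1, Y=1, X=2, U=0) weight 1/70
  (W=1, Z=0, Y=0, X=0, U=2) weight 1/1050
  (W=1, Z=0, Y=0, X=2, U=2) weight 2/525
  … 18 more
Group by X:
  weight(X=0) = 3/112
  weight(X=1) = 1/28
  weight(X=2) = 3/28
Total weight = 3/112 + 1/28 + 3/28 = 19/112
P(X=0 | obs) = 3/112 / 19/112 = 3/19
P(X=1 | obs) = 1/28 / 19/112 = 4/19
P(X=2 | obs) = 3/28 / 19/112 = 12/19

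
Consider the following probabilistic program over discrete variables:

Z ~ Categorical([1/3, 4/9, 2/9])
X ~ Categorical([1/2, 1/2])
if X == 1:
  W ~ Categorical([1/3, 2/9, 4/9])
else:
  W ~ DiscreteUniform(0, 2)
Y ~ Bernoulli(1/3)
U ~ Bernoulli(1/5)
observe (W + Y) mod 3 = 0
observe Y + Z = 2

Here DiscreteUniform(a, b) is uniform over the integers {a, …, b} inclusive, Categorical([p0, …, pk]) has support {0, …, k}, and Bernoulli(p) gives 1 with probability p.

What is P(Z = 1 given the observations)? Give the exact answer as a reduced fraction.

P(Z = 1 | obs) = 7/13

Enumerate traces; 8 have nonzero weight after conditioning:
  (Z=1, X=0, W=2, Y=1, U=0) weight 8/405
  (Z=1, X=0, W=2, Y=1, U=1) weight 2/405
  (Z=1, X=1, W=2, Y=1, U=0) weight 32/1215
  (Z=1, X=1, W=2, Y=1, U=1) weight 8/1215
  (Z=2, X=0, W=0, Y=0, U=0) weight 8/405
  (Z=2, X=0, W=0, Y=0, U=1) weight 2/405
  (Z=2, X=1, W=0, Y=0, U=0) weight 8/405
  (Z=2, X=1, W=0, Y=0, U=1) weight 2/405
Group by Z:
  weight(Z=1) = 14/243
  weight(Z=2) = 4/81
Total weight = 14/243 + 4/81 = 26/243
P(Z=1 | obs) = 14/243 / 26/243 = 7/13
P(Z=2 | obs) = 4/81 / 26/243 = 6/13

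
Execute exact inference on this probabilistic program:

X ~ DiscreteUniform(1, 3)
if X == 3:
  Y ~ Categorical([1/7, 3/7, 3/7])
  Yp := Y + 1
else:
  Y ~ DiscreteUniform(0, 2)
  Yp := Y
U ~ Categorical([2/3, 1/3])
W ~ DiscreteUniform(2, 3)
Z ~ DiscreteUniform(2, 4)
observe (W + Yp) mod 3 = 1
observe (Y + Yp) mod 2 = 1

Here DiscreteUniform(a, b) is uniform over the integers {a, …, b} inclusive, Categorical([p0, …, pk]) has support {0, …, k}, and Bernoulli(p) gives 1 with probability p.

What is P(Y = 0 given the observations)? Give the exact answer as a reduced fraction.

P(Y = 0 | obs) = 1/4

Enumerate traces; 12 have nonzero weight after conditioning:
  (X=3, Y=0, U=0, W=3, Z=2) weight 1/189
  (X=3, Y=0, U=0, W=3, Z=3) weight 1/189
  (X=3, Y=0, U=0, W=3, Z=4) weight 1/189
  (X=3, Y=0, U=1, W=3, Z=2) weight 1/378
  (X=3, Y=0, U=1, W=3, Z=3) weight 1/378
  (X=3, Y=0, U=1, W=3, Z=4) weight 1/378
  (X=3, Y=1, U=0, W=2, Z=2) weight 1/63
  (X=3, Y=1, U=0, W=2, Z=3) weight 1/63
  … 4 more
Group by Y:
  weight(Y=0) = 1/42
  weight(Y=1) = 1/14
Total weight = 1/42 + 1/14 = 2/21
P(Y=0 | obs) = 1/42 / 2/21 = 1/4
P(Y=1 | obs) = 1/14 / 2/21 = 3/4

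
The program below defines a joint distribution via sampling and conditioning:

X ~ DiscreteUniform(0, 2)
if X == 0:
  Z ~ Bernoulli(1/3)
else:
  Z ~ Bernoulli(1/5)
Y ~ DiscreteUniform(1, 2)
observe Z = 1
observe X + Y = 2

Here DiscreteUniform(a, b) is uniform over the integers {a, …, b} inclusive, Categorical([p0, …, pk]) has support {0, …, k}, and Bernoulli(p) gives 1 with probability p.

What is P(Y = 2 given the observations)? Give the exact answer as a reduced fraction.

P(Y = 2 | obs) = 5/8

Enumerate traces; 2 have nonzero weight after conditioning:
  (X=0, Z=1, Y=2) weight 1/18
  (X=1, Z=1, Y=1) weight 1/30
Group by Y:
  weight(Y=1) = 1/30
  weight(Y=2) = 1/18
Total weight = 1/30 + 1/18 = 4/45
P(Y=1 | obs) = 1/30 / 4/45 = 3/8
P(Y=2 | obs) = 1/18 / 4/45 = 5/8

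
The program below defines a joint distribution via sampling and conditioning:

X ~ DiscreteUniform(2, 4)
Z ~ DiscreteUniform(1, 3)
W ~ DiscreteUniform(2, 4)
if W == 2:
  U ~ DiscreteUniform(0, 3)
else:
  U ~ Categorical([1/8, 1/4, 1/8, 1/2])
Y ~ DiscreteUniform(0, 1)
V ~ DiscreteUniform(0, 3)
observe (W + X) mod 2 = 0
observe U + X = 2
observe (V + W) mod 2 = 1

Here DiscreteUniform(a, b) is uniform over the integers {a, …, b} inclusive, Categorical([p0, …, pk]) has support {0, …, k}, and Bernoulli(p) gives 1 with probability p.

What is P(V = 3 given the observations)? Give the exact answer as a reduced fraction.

P(V = 3 | obs) = 1/2

Enumerate traces; 24 have nonzero weight after conditioning:
  (X=2, Z=1, W=2, U=0, Y=0, V=1) weight 1/864
  (X=2, Z=1, W=2, U=0, Y=0, V=3) weight 1/864
  (X=2, Z=1, W=2, U=0, Y=1, V=1) weight 1/864
  (X=2, Z=1, W=2, U=0, Y=1, V=3) weight 1/864
  (X=2, Z=1, W=4, U=0, Y=0, V=1) weight 1/1728
  (X=2, Z=1, W=4, U=0, Y=0, V=3) weight 1/1728
  (X=2, Z=1, W=4, U=0, Y=1, V=1) weight 1/1728
  (X=2, Z=1, W=4, U=0, Y=1, V=3) weight 1/1728
  … 16 more
Group by V:
  weight(V=1) = 1/96
  weight(V=3) = 1/96
Total weight = 1/96 + 1/96 = 1/48
P(V=1 | obs) = 1/96 / 1/48 = 1/2
P(V=3 | obs) = 1/96 / 1/48 = 1/2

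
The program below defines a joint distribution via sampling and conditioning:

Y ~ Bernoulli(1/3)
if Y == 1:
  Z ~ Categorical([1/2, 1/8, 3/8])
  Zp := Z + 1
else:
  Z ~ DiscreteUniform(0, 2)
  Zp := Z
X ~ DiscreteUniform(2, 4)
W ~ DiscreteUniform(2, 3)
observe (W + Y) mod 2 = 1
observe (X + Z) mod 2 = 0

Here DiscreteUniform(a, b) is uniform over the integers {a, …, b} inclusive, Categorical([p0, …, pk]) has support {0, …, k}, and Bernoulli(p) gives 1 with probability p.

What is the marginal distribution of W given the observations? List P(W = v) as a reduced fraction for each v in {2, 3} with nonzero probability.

P(W=2) = 9/25, P(W=3) = 16/25

Enumerate traces; 10 have nonzero weight after conditioning:
  (Y=0, Z=0, X=2, W=3) weight 1/27
  (Y=0, Z=0, X=4, W=3) weight 1/27
  (Y=0, Z=1, X=3, W=3) weight 1/27
  (Y=0, Z=2, X=2, W=3) weight 1/27
  (Y=0, Z=2, X=4, W=3) weight 1/27
  (Y=1, Z=0, X=2, W=2) weight 1/36
  (Y=1, Z=0, X=4, W=2) weight 1/36
  (Y=1, Z=1, X=3, W=2) weight 1/144
  … 2 more
Group by W:
  weight(W=2) = 5/48
  weight(W=3) = 5/27
Total weight = 5/48 + 5/27 = 125/432
P(W=2 | obs) = 5/48 / 125/432 = 9/25
P(W=3 | obs) = 5/27 / 125/432 = 16/25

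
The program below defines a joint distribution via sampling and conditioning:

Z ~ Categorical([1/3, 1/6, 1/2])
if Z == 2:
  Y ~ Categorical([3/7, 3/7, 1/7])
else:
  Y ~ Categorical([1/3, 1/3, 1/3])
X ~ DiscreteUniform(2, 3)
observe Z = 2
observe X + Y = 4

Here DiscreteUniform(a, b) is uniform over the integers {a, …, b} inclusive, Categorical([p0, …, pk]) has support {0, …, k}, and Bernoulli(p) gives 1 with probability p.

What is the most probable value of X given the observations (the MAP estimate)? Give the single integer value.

Enumerate traces; 2 have nonzero weight after conditioning:
  (Z=2, Y=1, X=3) weight 3/28
  (Z=2, Y=2, X=2) weight 1/28
Group by X:
  weight(X=2) = 1/28
  weight(X=3) = 3/28
Total weight = 1/28 + 3/28 = 1/7
P(X=2 | obs) = 1/28 / 1/7 = 1/4
P(X=3 | obs) = 3/28 / 1/7 = 3/4
argmax = 3

argmax_v P(X = v | obs) = 3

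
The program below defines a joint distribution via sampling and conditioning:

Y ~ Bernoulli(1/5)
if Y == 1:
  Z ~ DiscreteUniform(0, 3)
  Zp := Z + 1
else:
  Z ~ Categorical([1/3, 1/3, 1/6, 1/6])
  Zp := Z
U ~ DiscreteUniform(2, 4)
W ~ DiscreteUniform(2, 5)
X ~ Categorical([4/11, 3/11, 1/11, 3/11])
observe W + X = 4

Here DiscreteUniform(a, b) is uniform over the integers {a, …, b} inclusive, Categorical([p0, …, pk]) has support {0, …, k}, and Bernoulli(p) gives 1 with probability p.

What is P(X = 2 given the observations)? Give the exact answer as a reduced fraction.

P(X = 2 | obs) = 1/8

Enumerate traces; 72 have nonzero weight after conditioning:
  (Y=0, Z=0, U=2, W=2, X=2) weight 1/495
  (Y=0, Z=0, U=2, W=3, X=1) weight 1/165
  (Y=0, Z=0, U=2, W=4, X=0) weight 4/495
  (Y=0, Z=0, U=3, W=2, X=2) weight 1/495
  (Y=0, Z=0, U=3, W=3, X=1) weight 1/165
  (Y=0, Z=0, U=3, W=4, X=0) weight 4/495
  (Y=0, Z=0, U=4, W=2, X=2) weight 1/495
  (Y=0, Z=0, U=4, W=3, X=1) weight 1/165
  … 64 more
Group by X:
  weight(X=0) = 1/11
  weight(X=1) = 3/44
  weight(X=2) = 1/44
Total weight = 1/11 + 3/44 + 1/44 = 2/11
P(X=0 | obs) = 1/11 / 2/11 = 1/2
P(X=1 | obs) = 3/44 / 2/11 = 3/8
P(X=2 | obs) = 1/44 / 2/11 = 1/8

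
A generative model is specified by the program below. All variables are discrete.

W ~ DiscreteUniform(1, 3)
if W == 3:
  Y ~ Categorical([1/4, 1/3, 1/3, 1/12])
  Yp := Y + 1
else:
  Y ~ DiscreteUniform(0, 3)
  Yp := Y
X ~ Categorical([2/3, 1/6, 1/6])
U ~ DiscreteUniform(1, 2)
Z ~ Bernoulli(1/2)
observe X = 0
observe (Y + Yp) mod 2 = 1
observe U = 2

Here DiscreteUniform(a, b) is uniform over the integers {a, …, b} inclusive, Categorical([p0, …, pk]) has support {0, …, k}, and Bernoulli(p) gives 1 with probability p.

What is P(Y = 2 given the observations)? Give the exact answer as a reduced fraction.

P(Y = 2 | obs) = 1/3

Enumerate traces; 8 have nonzero weight after conditioning:
  (W=3, Y=0, X=0, U=2, Z=0) weight 1/72
  (W=3, Y=0, X=0, U=2, Z=1) weight 1/72
  (W=3, Y=1, X=0, U=2, Z=0) weight 1/54
  (W=3, Y=1, X=0, U=2, Z=1) weight 1/54
  (W=3, Y=2, X=0, U=2, Z=0) weight 1/54
  (W=3, Y=2, X=0, U=2, Z=1) weight 1/54
  (W=3, Y=3, X=0, U=2, Z=0) weight 1/216
  (W=3, Y=3, X=0, U=2, Z=1) weight 1/216
Group by Y:
  weight(Y=0) = 1/36
  weight(Y=1) = 1/27
  weight(Y=2) = 1/27
  weight(Y=3) = 1/108
Total weight = 1/36 + 1/27 + 1/27 + 1/108 = 1/9
P(Y=0 | obs) = 1/36 / 1/9 = 1/4
P(Y=1 | obs) = 1/27 / 1/9 = 1/3
P(Y=2 | obs) = 1/27 / 1/9 = 1/3
P(Y=3 | obs) = 1/108 / 1/9 = 1/12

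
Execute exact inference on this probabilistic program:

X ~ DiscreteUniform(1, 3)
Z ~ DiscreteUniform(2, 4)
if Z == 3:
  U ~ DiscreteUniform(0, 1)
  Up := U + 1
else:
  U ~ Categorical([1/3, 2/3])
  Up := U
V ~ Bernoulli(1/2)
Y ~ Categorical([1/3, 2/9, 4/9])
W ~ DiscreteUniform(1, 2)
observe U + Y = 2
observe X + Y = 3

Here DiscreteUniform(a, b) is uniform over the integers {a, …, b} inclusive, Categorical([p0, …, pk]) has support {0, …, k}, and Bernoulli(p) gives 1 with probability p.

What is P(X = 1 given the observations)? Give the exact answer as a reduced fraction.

Enumerate traces; 24 have nonzero weight after conditioning:
  (X=1, Z=2, U=0, V=0, Y=2, W=1) weight 1/243
  (X=1, Z=2, U=0, V=0, Y=2, W=2) weight 1/243
  (X=1, Z=2, U=0, V=1, Y=2, W=1) weight 1/243
  (X=1, Z=2, U=0, V=1, Y=2, W=2) weight 1/243
  (X=1, Z=3, U=0, V=0, Y=2, W=1) weight 1/162
  (X=1, Z=3, U=0, V=0, Y=2, W=2) weight 1/162
  (X=1, Z=3, U=0, V=1, Y=2, W=1) weight 1/162
  (X=1, Z=3, U=0, V=1, Y=2, W=2) weight 1/162
  (X=2, Z=2, U=1, V=0, Y=1, W=1) weight 1/243
  … 15 more
Group by X:
  weight(X=1) = 14/243
  weight(X=2) = 11/243
Total weight = 14/243 + 11/243 = 25/243
P(X=1 | obs) = 14/243 / 25/243 = 14/25
P(X=2 | obs) = 11/243 / 25/243 = 11/25

P(X = 1 | obs) = 14/25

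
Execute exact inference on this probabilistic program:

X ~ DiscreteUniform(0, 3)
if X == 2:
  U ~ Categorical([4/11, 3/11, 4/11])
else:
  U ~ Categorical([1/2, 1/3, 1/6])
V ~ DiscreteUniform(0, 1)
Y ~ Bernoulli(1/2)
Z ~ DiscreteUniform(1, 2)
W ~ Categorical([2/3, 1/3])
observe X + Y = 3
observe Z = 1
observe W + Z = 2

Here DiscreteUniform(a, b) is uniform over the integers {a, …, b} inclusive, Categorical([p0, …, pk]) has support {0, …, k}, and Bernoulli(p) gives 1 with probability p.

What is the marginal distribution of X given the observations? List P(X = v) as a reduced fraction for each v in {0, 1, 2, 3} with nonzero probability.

P(X=2) = 1/2, P(X=3) = 1/2

Enumerate traces; 12 have nonzero weight after conditioning:
  (X=2, U=0, V=0, Y=1, Z=1, W=1) weight 1/264
  (X=2, U=0, V=1, Y=1, Z=1, W=1) weight 1/264
  (X=2, U=1, V=0, Y=1, Z=1, W=1) weight 1/352
  (X=2, U=1, V=1, Y=1, Z=1, W=1) weight 1/352
  (X=2, U=2, V=0, Y=1, Z=1, W=1) weight 1/264
  (X=2, U=2, V=1, Y=1, Z=1, W=1) weight 1/264
  (X=3, U=0, V=0, Y=0, Z=1, W=1) weight 1/192
  (X=3, U=0, V=1, Y=0, Z=1, W=1) weight 1/192
  … 4 more
Group by X:
  weight(X=2) = 1/48
  weight(X=3) = 1/48
Total weight = 1/48 + 1/48 = 1/24
P(X=2 | obs) = 1/48 / 1/24 = 1/2
P(X=3 | obs) = 1/48 / 1/24 = 1/2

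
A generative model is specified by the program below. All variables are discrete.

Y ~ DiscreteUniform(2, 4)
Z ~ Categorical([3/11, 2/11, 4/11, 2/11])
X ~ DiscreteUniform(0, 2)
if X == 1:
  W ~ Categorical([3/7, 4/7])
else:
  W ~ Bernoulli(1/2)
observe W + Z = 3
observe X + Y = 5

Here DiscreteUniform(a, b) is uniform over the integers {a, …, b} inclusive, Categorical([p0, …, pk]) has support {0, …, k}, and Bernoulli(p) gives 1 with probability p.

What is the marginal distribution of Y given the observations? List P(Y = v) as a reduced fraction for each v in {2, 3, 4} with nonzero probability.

P(Y=3) = 21/43, P(Y=4) = 22/43

Enumerate traces; 4 have nonzero weight after conditioning:
  (Y=3, Z=2, X=2, W=1) weight 2/99
  (Y=3, Z=3, X=2, W=0) weight 1/99
  (Y=4, Z=2, X=1, W=1) weight 16/693
  (Y=4, Z=3, X=1, W=0) weight 2/231
Group by Y:
  weight(Y=3) = 1/33
  weight(Y=4) = 2/63
Total weight = 1/33 + 2/63 = 43/693
P(Y=3 | obs) = 1/33 / 43/693 = 21/43
P(Y=4 | obs) = 2/63 / 43/693 = 22/43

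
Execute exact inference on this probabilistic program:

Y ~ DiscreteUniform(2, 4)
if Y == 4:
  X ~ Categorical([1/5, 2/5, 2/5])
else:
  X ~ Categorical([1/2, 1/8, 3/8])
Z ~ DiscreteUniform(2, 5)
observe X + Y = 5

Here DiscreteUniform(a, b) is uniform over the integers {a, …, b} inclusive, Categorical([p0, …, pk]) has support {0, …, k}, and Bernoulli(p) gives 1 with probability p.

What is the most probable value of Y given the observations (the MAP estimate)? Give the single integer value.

argmax_v P(Y = v | obs) = 4

Enumerate traces; 8 have nonzero weight after conditioning:
  (Y=3, X=2, Z=2) weight 1/32
  (Y=3, X=2, Z=3) weight 1/32
  (Y=3, X=2, Z=4) weight 1/32
  (Y=3, X=2, Z=5) weight 1/32
  (Y=4, X=1, Z=2) weight 1/30
  (Y=4, X=1, Z=3) weight 1/30
  (Y=4, X=1, Z=4) weight 1/30
  (Y=4, X=1, Z=5) weight 1/30
Group by Y:
  weight(Y=3) = 1/8
  weight(Y=4) = 2/15
Total weight = 1/8 + 2/15 = 31/120
P(Y=3 | obs) = 1/8 / 31/120 = 15/31
P(Y=4 | obs) = 2/15 / 31/120 = 16/31
argmax = 4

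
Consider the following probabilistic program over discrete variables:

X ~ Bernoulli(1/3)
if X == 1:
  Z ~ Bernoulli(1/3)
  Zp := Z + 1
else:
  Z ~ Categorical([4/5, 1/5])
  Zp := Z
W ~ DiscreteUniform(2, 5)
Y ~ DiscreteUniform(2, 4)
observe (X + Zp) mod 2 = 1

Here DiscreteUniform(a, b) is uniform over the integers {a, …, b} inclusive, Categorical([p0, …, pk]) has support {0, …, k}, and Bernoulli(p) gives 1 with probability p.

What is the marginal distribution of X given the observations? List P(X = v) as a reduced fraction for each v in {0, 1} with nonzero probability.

P(X=0) = 6/11, P(X=1) = 5/11

Enumerate traces; 24 have nonzero weight after conditioning:
  (X=0, Z=1, W=2, Y=2) weight 1/90
  (X=0, Z=1, W=2, Y=3) weight 1/90
  (X=0, Z=1, W=2, Y=4) weight 1/90
  (X=0, Z=1, W=3, Y=2) weight 1/90
  (X=0, Z=1, W=3, Y=3) weight 1/90
  (X=0, Z=1, W=3, Y=4) weight 1/90
  (X=0, Z=1, W=4, Y=2) weight 1/90
  (X=0, Z=1, W=4, Y=3) weight 1/90
  (X=1, Z=1, W=2, Y=2) weight 1/108
  … 15 more
Group by X:
  weight(X=0) = 2/15
  weight(X=1) = 1/9
Total weight = 2/15 + 1/9 = 11/45
P(X=0 | obs) = 2/15 / 11/45 = 6/11
P(X=1 | obs) = 1/9 / 11/45 = 5/11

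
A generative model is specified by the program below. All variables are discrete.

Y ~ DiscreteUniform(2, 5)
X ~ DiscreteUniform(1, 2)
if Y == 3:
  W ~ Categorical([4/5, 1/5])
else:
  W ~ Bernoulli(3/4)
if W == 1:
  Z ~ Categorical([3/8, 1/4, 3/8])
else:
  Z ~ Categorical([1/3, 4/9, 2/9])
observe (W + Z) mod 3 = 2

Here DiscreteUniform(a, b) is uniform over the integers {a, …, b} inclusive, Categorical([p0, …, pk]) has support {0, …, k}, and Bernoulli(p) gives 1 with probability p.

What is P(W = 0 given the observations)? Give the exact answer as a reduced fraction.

P(W = 0 | obs) = 248/689

Enumerate traces; 16 have nonzero weight after conditioning:
  (Y=2, X=1, W=0, Z=2) weight 1/144
  (Y=2, X=1, W=1, Z=1) weight 3/128
  (Y=2, X=2, W=0, Z=2) weight 1/144
  (Y=2, X=2, W=1, Z=1) weight 3/128
  (Y=3, X=1, W=0, Z=2) weight 1/45
  (Y=3, X=1, W=1, Z=1) weight 1/160
  (Y=3, X=2, W=0, Z=2) weight 1/45
  (Y=3, X=2, W=1, Z=1) weight 1/160
  … 8 more
Group by W:
  weight(W=0) = 31/360
  weight(W=1) = 49/320
Total weight = 31/360 + 49/320 = 689/2880
P(W=0 | obs) = 31/360 / 689/2880 = 248/689
P(W=1 | obs) = 49/320 / 689/2880 = 441/689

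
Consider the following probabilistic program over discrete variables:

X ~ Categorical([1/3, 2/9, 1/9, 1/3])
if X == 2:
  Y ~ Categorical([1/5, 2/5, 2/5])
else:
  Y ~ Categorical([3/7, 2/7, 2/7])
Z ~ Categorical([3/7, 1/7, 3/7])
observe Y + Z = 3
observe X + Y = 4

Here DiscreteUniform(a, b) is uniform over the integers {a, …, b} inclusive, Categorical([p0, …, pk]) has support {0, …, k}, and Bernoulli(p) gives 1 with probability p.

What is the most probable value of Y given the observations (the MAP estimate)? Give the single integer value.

argmax_v P(Y = v | obs) = 1

Enumerate traces; 2 have nonzero weight after conditioning:
  (X=2, Y=2, Z=1) weight 2/315
  (X=3, Y=1, Z=2) weight 2/49
Group by Y:
  weight(Y=1) = 2/49
  weight(Y=2) = 2/315
Total weight = 2/49 + 2/315 = 104/2205
P(Y=1 | obs) = 2/49 / 104/2205 = 45/52
P(Y=2 | obs) = 2/315 / 104/2205 = 7/52
argmax = 1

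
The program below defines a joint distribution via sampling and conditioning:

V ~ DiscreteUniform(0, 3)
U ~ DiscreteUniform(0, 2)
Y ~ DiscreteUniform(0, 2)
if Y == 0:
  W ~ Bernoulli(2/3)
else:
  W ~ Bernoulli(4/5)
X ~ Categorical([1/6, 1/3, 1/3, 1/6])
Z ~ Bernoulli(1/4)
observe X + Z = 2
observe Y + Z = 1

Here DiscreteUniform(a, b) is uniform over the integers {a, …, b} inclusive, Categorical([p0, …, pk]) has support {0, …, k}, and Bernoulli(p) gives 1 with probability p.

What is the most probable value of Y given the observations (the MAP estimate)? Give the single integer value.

Enumerate traces; 48 have nonzero weight after conditioning:
  (V=0, U=0, Y=0, W=0, X=1, Z=1) weight 1/1296
  (V=0, U=0, Y=0, W=1, X=1, Z=1) weight 1/648
  (V=0, U=0, Y=1, W=0, X=2, Z=0) weight 1/720
  (V=0, U=0, Y=1, W=1, X=2, Z=0) weight 1/180
  (V=0, U=1, Y=0, W=0, X=1, Z=1) weight 1/1296
  (V=0, U=1, Y=0, W=1, X=1, Z=1) weight 1/648
  (V=0, U=1, Y=1, W=0, X=2, Z=0) weight 1/720
  (V=0, U=1, Y=1, W=1, X=2, Z=0) weight 1/180
  … 40 more
Group by Y:
  weight(Y=0) = 1/36
  weight(Y=1) = 1/12
Total weight = 1/36 + 1/12 = 1/9
P(Y=0 | obs) = 1/36 / 1/9 = 1/4
P(Y=1 | obs) = 1/12 / 1/9 = 3/4
argmax = 1

argmax_v P(Y = v | obs) = 1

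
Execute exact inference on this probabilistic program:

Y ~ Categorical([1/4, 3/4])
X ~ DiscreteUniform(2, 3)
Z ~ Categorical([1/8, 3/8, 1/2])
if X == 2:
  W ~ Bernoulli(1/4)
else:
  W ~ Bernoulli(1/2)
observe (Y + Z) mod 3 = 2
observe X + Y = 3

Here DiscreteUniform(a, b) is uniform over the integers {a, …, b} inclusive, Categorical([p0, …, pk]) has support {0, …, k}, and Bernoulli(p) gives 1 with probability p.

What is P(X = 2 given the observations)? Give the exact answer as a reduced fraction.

P(X = 2 | obs) = 9/13

Enumerate traces; 4 have nonzero weight after conditioning:
  (Y=0, X=3, Z=2, W=0) weight 1/32
  (Y=0, X=3, Z=2, W=1) weight 1/32
  (Y=1, X=2, Z=1, W=0) weight 27/256
  (Y=1, X=2, Z=1, W=1) weight 9/256
Group by X:
  weight(X=2) = 9/64
  weight(X=3) = 1/16
Total weight = 9/64 + 1/16 = 13/64
P(X=2 | obs) = 9/64 / 13/64 = 9/13
P(X=3 | obs) = 1/16 / 13/64 = 4/13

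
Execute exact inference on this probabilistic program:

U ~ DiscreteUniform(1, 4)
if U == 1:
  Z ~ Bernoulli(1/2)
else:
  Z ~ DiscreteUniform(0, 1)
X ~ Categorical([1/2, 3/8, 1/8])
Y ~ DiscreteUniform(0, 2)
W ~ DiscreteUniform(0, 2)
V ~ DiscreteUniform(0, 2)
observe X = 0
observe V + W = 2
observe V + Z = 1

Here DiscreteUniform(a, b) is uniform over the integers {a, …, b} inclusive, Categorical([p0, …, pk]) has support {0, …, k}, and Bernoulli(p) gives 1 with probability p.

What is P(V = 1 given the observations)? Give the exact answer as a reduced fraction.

Enumerate traces; 24 have nonzero weight after conditioning:
  (U=1, Z=0, X=0, Y=0, W=1, V=1) weight 1/432
  (U=1, Z=0, X=0, Y=1, W=1, V=1) weight 1/432
  (U=1, Z=0, X=0, Y=2, W=1, V=1) weight 1/432
  (U=1, Z=1, X=0, Y=0, W=2, V=0) weight 1/432
  (U=1, Z=1, X=0, Y=1, W=2, V=0) weight 1/432
  (U=1, Z=1, X=0, Y=2, W=2, V=0) weight 1/432
  (U=2, Z=0, X=0, Y=0, W=1, V=1) weight 1/432
  (U=2, Z=0, X=0, Y=1, W=1, V=1) weight 1/432
  … 16 more
Group by V:
  weight(V=0) = 1/36
  weight(V=1) = 1/36
Total weight = 1/36 + 1/36 = 1/18
P(V=0 | obs) = 1/36 / 1/18 = 1/2
P(V=1 | obs) = 1/36 / 1/18 = 1/2

P(V = 1 | obs) = 1/2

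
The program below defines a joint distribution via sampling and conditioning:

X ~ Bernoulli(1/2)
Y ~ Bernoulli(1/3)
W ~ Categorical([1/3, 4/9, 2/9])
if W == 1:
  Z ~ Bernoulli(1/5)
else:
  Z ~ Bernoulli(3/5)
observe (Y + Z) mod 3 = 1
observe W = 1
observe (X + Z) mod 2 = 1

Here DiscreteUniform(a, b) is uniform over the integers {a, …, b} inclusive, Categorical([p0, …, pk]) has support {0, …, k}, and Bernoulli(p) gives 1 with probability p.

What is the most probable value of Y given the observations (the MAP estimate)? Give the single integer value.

Enumerate traces; 2 have nonzero weight after conditioning:
  (X=0, Y=0, W=1, Z=1) weight 4/135
  (X=1, Y=1, W=1, Z=0) weight 8/135
Group by Y:
  weight(Y=0) = 4/135
  weight(Y=1) = 8/135
Total weight = 4/135 + 8/135 = 4/45
P(Y=0 | obs) = 4/135 / 4/45 = 1/3
P(Y=1 | obs) = 8/135 / 4/45 = 2/3
argmax = 1

argmax_v P(Y = v | obs) = 1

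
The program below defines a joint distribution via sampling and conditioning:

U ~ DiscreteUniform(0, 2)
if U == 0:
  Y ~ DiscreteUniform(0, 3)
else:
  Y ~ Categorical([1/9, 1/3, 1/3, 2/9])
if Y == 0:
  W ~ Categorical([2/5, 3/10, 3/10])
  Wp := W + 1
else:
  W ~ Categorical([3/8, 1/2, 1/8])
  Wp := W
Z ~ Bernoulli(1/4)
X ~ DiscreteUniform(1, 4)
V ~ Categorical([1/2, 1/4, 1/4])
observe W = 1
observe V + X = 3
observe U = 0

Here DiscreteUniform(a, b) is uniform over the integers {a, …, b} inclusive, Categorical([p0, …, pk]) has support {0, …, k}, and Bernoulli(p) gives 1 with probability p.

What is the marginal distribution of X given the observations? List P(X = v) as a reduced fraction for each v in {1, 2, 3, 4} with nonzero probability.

P(X=1) = 1/4, P(X=2) = 1/4, P(X=3) = 1/2

Enumerate traces; 24 have nonzero weight after conditioning:
  (U=0, Y=0, W=1, Z=0, X=1, V=2) weight 3/2560
  (U=0, Y=0, W=1, Z=0, X=2, V=1) weight 3/2560
  (U=0, Y=0, W=1, Z=0, X=3, V=0) weight 3/1280
  (U=0, Y=0, W=1, Z=1, X=1, V=2) weight 1/2560
  (U=0, Y=0, W=1, Z=1, X=2, V=1) weight 1/2560
  (U=0, Y=0, W=1, Z=1, X=3, V=0) weight 1/1280
  (U=0, Y=1, W=1, Z=0, X=1, V=2) weight 1/512
  (U=0, Y=1, W=1, Z=0, X=2, V=1) weight 1/512
  … 16 more
Group by X:
  weight(X=1) = 3/320
  weight(X=2) = 3/320
  weight(X=3) = 3/160
Total weight = 3/320 + 3/320 + 3/160 = 3/80
P(X=1 | obs) = 3/320 / 3/80 = 1/4
P(X=2 | obs) = 3/320 / 3/80 = 1/4
P(X=3 | obs) = 3/160 / 3/80 = 1/2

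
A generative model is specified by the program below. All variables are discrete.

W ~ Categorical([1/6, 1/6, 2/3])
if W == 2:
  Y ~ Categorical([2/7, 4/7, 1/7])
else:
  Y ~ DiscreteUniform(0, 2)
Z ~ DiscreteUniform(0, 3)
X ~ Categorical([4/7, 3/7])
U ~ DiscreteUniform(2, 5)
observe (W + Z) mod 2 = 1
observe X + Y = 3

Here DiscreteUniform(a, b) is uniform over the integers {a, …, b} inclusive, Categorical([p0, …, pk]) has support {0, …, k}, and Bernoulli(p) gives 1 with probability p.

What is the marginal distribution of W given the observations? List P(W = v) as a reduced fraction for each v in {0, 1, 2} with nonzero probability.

Enumerate traces; 24 have nonzero weight after conditioning:
  (W=0, Y=2, Z=1, X=1, U=2) weight 1/672
  (W=0, Y=2, Z=1, X=1, U=3) weight 1/672
  (W=0, Y=2, Z=1, X=1, U=4) weight 1/672
  (W=0, Y=2, Z=1, X=1, U=5) weight 1/672
  (W=0, Y=2, Z=3, X=1, U=2) weight 1/672
  (W=0, Y=2, Z=3, X=1, U=3) weight 1/672
  (W=0, Y=2, Z=3, X=1, U=4) weight 1/672
  (W=0, Y=2, Z=3, X=1, U=5) weight 1/672
  (W=1, Y=2, Z=0, X=1, U=2) weight 1/672
  (W=2, Y=2, Z=1, X=1, U=2) weight 1/392
  … 14 more
Group by W:
  weight(W=0) = 1/84
  weight(W=1) = 1/84
  weight(W=2) = 1/49
Total weight = 1/84 + 1/84 + 1/49 = 13/294
P(W=0 | obs) = 1/84 / 13/294 = 7/26
P(W=1 | obs) = 1/84 / 13/294 = 7/26
P(W=2 | obs) = 1/49 / 13/294 = 6/13

P(W=0) = 7/26, P(W=1) = 7/26, P(W=2) = 6/13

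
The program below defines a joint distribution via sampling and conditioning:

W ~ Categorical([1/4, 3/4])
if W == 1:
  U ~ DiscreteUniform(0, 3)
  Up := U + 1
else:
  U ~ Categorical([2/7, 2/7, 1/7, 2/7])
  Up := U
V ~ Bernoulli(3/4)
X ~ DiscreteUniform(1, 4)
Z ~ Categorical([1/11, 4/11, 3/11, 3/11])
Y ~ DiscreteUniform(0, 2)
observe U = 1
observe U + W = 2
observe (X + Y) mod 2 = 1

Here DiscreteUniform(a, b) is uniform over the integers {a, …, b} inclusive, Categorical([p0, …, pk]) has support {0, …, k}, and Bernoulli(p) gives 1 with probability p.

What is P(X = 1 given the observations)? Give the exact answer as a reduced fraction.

Enumerate traces; 48 have nonzero weight after conditioning:
  (W=1, U=1, V=0, X=1, Z=0, Y=0) weight 1/2816
  (W=1, U=1, V=0, X=1, Z=0, Y=2) weight 1/2816
  (W=1, U=1, V=0, X=1, Z=1, Y=0) weight 1/704
  (W=1, U=1, V=0, X=1, Z=1, Y=2) weight 1/704
  (W=1, U=1, V=0, X=1, Z=2, Y=0) weight 3/2816
  (W=1, U=1, V=0, X=1, Z=2, Y=2) weight 3/2816
  (W=1, U=1, V=0, X=1, Z=3, Y=0) weight 3/2816
  (W=1, U=1, V=0, X=1, Z=3, Y=2) weight 3/2816
  (W=1, U=1, V=0, X=2, Z=0, Y=1) weight 1/2816
  (W=1, U=1, V=0, X=3, Z=0, Y=0) weight 1/2816
  … 38 more
Group by X:
  weight(X=1) = 1/32
  weight(X=2) = 1/64
  weight(X=3) = 1/32
  weight(X=4) = 1/64
Total weight = 1/32 + 1/64 + 1/32 + 1/64 = 3/32
P(X=1 | obs) = 1/32 / 3/32 = 1/3
P(X=2 | obs) = 1/64 / 3/32 = 1/6
P(X=3 | obs) = 1/32 / 3/32 = 1/3
P(X=4 | obs) = 1/64 / 3/32 = 1/6

P(X = 1 | obs) = 1/3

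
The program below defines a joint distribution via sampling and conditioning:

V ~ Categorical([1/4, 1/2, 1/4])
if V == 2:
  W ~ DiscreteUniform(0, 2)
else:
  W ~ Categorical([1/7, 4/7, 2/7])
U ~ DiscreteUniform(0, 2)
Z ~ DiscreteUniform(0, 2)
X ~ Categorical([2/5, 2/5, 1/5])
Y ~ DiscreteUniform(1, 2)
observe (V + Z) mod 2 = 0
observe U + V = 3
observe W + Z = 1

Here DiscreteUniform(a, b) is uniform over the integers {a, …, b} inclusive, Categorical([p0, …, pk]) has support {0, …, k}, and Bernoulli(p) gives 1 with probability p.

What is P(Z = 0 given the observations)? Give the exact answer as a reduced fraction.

P(Z = 0 | obs) = 7/13

Enumerate traces; 12 have nonzero weight after conditioning:
  (V=1, W=0, U=2, Z=1, X=0, Y=1) weight 1/630
  (V=1, W=0, U=2, Z=1, X=0, Y=2) weight 1/630
  (V=1, W=0, U=2, Z=1, X=1, Y=1) weight 1/630
  (V=1, W=0, U=2, Z=1, X=1, Y=2) weight 1/630
  (V=1, W=0, U=2, Z=1, X=2, Y=1) weight 1/1260
  (V=1, W=0, U=2, Z=1, X=2, Y=2) weight 1/1260
  (V=2, W=1, U=1, Z=0, X=0, Y=1) weight 1/540
  (V=2, W=1, U=1, Z=0, X=0, Y=2) weight 1/540
  … 4 more
Group by Z:
  weight(Z=0) = 1/108
  weight(Z=1) = 1/126
Total weight = 1/108 + 1/126 = 13/756
P(Z=0 | obs) = 1/108 / 13/756 = 7/13
P(Z=1 | obs) = 1/126 / 13/756 = 6/13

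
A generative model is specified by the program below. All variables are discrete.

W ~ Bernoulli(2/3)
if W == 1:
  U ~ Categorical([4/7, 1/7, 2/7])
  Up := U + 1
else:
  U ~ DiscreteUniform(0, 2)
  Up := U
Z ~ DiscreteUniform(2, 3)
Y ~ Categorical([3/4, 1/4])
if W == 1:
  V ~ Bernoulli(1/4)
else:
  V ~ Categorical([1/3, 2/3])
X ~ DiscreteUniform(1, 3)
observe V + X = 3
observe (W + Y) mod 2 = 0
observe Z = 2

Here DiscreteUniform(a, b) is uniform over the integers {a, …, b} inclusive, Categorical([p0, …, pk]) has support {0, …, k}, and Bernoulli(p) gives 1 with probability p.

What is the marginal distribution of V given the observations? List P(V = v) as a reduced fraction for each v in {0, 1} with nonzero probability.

Enumerate traces; 12 have nonzero weight after conditioning:
  (W=0, U=0, Z=2, Y=0, V=0, X=3) weight 1/216
  (W=0, U=0, Z=2, Y=0, V=1, X=2) weight 1/108
  (W=0, U=1, Z=2, Y=0, V=0, X=3) weight 1/216
  (W=0, U=1, Z=2, Y=0, V=1, X=2) weight 1/108
  (W=0, U=2, Z=2, Y=0, V=0, X=3) weight 1/216
  (W=0, U=2, Z=2, Y=0, V=1, X=2) weight 1/108
  (W=1, U=0, Z=2, Y=1, V=0, X=3) weight 1/84
  (W=1, U=0, Z=2, Y=1, V=1, X=2) weight 1/252
  … 4 more
Group by V:
  weight(V=0) = 5/144
  weight(V=1) = 5/144
Total weight = 5/144 + 5/144 = 5/72
P(V=0 | obs) = 5/144 / 5/72 = 1/2
P(V=1 | obs) = 5/144 / 5/72 = 1/2

P(V=0) = 1/2, P(V=1) = 1/2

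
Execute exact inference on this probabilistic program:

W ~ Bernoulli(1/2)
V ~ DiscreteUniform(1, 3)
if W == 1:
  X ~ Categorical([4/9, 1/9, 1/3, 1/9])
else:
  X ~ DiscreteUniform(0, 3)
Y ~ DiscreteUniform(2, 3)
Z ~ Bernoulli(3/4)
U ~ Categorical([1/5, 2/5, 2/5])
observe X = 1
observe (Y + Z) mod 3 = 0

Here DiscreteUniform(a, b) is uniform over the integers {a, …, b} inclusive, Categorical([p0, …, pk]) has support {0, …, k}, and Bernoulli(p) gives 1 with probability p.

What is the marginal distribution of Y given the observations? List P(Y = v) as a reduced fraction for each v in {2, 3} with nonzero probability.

P(Y=2) = 3/4, P(Y=3) = 1/4

Enumerate traces; 36 have nonzero weight after conditioning:
  (W=0, V=1, X=1, Y=2, Z=1, U=0) weight 1/320
  (W=0, V=1, X=1, Y=2, Z=1, U=1) weight 1/160
  (W=0, V=1, X=1, Y=2, Z=1, U=2) weight 1/160
  (W=0, V=1, X=1, Y=3, Z=0, U=0) weight 1/960
  (W=0, V=1, X=1, Y=3, Z=0, U=1) weight 1/480
  (W=0, V=1, X=1, Y=3, Z=0, U=2) weight 1/480
  (W=0, V=2, X=1, Y=2, Z=1, U=0) weight 1/320
  (W=0, V=2, X=1, Y=2, Z=1, U=1) weight 1/160
  … 28 more
Group by Y:
  weight(Y=2) = 13/192
  weight(Y=3) = 13/576
Total weight = 13/192 + 13/576 = 13/144
P(Y=2 | obs) = 13/192 / 13/144 = 3/4
P(Y=3 | obs) = 13/576 / 13/144 = 1/4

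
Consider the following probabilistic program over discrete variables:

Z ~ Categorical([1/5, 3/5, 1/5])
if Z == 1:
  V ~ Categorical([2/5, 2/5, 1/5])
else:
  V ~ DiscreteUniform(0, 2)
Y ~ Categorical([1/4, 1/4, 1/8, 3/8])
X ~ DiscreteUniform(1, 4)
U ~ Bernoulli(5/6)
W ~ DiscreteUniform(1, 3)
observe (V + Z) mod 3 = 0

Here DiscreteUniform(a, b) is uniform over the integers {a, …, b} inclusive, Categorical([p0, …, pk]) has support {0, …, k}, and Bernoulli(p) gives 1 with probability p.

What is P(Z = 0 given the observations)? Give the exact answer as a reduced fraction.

P(Z = 0 | obs) = 5/19

Enumerate traces; 288 have nonzero weight after conditioning:
  (Z=0, V=0, Y=0, X=1, U=0, W=1) weight 1/4320
  (Z=0, V=0, Y=0, X=1, U=0, W=2) weight 1/4320
  (Z=0, V=0, Y=0, X=1, U=0, W=3) weight 1/4320
  (Z=0, V=0, Y=0, X=1, U=1, W=1) weight 1/864
  (Z=0, V=0, Y=0, X=1, U=1, W=2) weight 1/864
  (Z=0, V=0, Y=0, X=1, U=1, W=3) weight 1/864
  (Z=0, V=0, Y=0, X=2, U=0, W=1) weight 1/4320
  (Z=0, V=0, Y=0, X=2, U=0, W=2) weight 1/4320
  (Z=1, V=2, Y=0, X=1, U=0, W=1) weight 1/2400
  (Z=2, V=1, Y=0, X=1, U=0, W=1) weight 1/4320
  … 278 more
Group by Z:
  weight(Z=0) = 1/15
  weight(Z=1) = 3/25
  weight(Z=2) = 1/15
Total weight = 1/15 + 3/25 + 1/15 = 19/75
P(Z=0 | obs) = 1/15 / 19/75 = 5/19
P(Z=1 | obs) = 3/25 / 19/75 = 9/19
P(Z=2 | obs) = 1/15 / 19/75 = 5/19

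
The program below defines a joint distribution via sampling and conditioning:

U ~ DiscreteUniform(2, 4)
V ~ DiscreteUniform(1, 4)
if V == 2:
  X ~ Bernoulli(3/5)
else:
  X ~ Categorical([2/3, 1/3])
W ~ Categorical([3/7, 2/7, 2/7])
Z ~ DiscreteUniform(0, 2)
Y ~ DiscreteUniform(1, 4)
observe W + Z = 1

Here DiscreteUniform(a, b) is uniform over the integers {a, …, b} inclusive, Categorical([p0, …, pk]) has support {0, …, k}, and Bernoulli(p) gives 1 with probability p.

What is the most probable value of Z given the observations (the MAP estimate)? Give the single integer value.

Enumerate traces; 192 have nonzero weight after conditioning:
  (U=2, V=1, X=0, W=0, Z=1, Y=1) weight 1/504
  (U=2, V=1, X=0, W=0, Z=1, Y=2) weight 1/504
  (U=2, V=1, X=0, W=0, Z=1, Y=3) weight 1/504
  (U=2, V=1, X=0, W=0, Z=1, Y=4) weight 1/504
  (U=2, V=1, X=0, W=1, Z=0, Y=1) weight 1/756
  (U=2, V=1, X=0, W=1, Z=0, Y=2) weight 1/756
  (U=2, V=1, X=0, W=1, Z=0, Y=3) weight 1/756
  (U=2, V=1, X=0, W=1, Z=0, Y=4) weight 1/756
  … 184 more
Group by Z:
  weight(Z=0) = 2/21
  weight(Z=1) = 1/7
Total weight = 2/21 + 1/7 = 5/21
P(Z=0 | obs) = 2/21 / 5/21 = 2/5
P(Z=1 | obs) = 1/7 / 5/21 = 3/5
argmax = 1

argmax_v P(Z = v | obs) = 1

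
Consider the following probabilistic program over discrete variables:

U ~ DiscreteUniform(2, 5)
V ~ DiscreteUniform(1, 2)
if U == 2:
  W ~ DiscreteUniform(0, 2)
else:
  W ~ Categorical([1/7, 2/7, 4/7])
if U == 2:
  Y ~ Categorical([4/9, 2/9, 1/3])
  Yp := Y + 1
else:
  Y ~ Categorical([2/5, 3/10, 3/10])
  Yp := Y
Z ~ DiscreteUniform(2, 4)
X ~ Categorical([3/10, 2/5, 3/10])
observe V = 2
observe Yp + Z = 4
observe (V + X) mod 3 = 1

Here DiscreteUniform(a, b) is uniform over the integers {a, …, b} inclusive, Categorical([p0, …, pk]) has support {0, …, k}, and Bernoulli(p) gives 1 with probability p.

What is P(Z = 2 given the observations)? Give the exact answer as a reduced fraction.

Enumerate traces; 33 have nonzero weight after conditioning:
  (U=2, V=2, W=0, Y=0, Z=3, X=2) weight 1/540
  (U=2, V=2, W=0, Y=1, Z=2, X=2) weight 1/1080
  (U=2, V=2, W=1, Y=0, Z=3, X=2) weight 1/540
  (U=2, V=2, W=1, Y=1, Z=2, X=2) weight 1/1080
  (U=2, V=2, W=2, Y=0, Z=3, X=2) weight 1/540
  (U=2, V=2, W=2, Y=1, Z=2, X=2) weight 1/1080
  (U=3, V=2, W=0, Y=0, Z=4, X=2) weight 1/1400
  (U=3, V=2, W=0, Y=1, Z=3, X=2) weight 3/5600
  … 25 more
Group by Z:
  weight(Z=2) = 101/7200
  weight(Z=3) = 121/7200
  weight(Z=4) = 3/200
Total weight = 101/7200 + 121/7200 + 3/200 = 11/240
P(Z=2 | obs) = 101/7200 / 11/240 = 101/330
P(Z=3 | obs) = 121/7200 / 11/240 = 11/30
P(Z=4 | obs) = 3/200 / 11/240 = 18/55

P(Z = 2 | obs) = 101/330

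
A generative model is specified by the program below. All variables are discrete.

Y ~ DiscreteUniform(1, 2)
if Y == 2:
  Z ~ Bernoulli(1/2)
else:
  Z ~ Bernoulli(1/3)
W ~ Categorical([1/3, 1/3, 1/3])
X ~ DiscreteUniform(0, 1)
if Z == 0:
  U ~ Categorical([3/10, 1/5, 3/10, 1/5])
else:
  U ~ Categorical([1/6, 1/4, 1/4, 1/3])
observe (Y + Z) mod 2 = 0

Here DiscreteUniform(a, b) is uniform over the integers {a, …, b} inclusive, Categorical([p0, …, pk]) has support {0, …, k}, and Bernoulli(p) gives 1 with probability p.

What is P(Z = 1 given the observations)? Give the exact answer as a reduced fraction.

Enumerate traces; 48 have nonzero weight after conditioning:
  (Y=1, Z=1, W=0, X=0, U=0) weight 1/216
  (Y=1, Z=1, W=0, X=0, U=1) weight 1/144
  (Y=1, Z=1, W=0, X=0, U=2) weight 1/144
  (Y=1, Z=1, W=0, X=0, U=3) weight 1/108
  (Y=1, Z=1, W=0, X=1, U=0) weight 1/216
  (Y=1, Z=1, W=0, X=1, U=1) weight 1/144
  (Y=1, Z=1, W=0, X=1, U=2) weight 1/144
  (Y=1, Z=1, W=0, X=1, U=3) weight 1/108
  (Y=2, Z=0, W=0, X=0, U=0) weight 1/80
  … 39 more
Group by Z:
  weight(Z=0) = 1/4
  weight(Z=1) = 1/6
Total weight = 1/4 + 1/6 = 5/12
P(Z=0 | obs) = 1/4 / 5/12 = 3/5
P(Z=1 | obs) = 1/6 / 5/12 = 2/5

P(Z = 1 | obs) = 2/5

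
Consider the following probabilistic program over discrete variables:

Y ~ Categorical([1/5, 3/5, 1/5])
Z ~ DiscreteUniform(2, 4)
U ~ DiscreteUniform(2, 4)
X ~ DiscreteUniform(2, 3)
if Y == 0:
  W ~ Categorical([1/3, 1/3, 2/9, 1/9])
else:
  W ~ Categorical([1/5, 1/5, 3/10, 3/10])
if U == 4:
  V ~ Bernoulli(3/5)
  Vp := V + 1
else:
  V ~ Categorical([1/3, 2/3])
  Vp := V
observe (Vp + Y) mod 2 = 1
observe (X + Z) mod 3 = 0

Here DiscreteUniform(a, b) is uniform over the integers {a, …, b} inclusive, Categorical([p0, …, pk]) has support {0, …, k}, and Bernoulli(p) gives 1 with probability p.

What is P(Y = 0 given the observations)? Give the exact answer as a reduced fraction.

Enumerate traces; 72 have nonzero weight after conditioning:
  (Y=0, Z=3, U=2, X=3, W=0, V=1) weight 1/405
  (Y=0, Z=3, U=2, X=3, W=1, V=1) weight 1/405
  (Y=0, Z=3, U=2, X=3, W=2, V=1) weight 2/1215
  (Y=0, Z=3, U=2, X=3, W=3, V=1) weight 1/1215
  (Y=0, Z=3, U=3, X=3, W=0, V=1) weight 1/405
  (Y=0, Z=3, U=3, X=3, W=1, V=1) weight 1/405
  (Y=0, Z=3, U=3, X=3, W=2, V=1) weight 2/1215
  (Y=0, Z=3, U=3, X=3, W=3, V=1) weight 1/1215
  (Y=1, Z=3, U=2, X=3, W=0, V=0) weight 1/450
  (Y=2, Z=3, U=2, X=3, W=0, V=1) weight 1/675
  … 62 more
Group by Y:
  weight(Y=0) = 26/675
  weight(Y=1) = 19/225
  weight(Y=2) = 26/675
Total weight = 26/675 + 19/225 + 26/675 = 109/675
P(Y=0 | obs) = 26/675 / 109/675 = 26/109
P(Y=1 | obs) = 19/225 / 109/675 = 57/109
P(Y=2 | obs) = 26/675 / 109/675 = 26/109

P(Y = 0 | obs) = 26/109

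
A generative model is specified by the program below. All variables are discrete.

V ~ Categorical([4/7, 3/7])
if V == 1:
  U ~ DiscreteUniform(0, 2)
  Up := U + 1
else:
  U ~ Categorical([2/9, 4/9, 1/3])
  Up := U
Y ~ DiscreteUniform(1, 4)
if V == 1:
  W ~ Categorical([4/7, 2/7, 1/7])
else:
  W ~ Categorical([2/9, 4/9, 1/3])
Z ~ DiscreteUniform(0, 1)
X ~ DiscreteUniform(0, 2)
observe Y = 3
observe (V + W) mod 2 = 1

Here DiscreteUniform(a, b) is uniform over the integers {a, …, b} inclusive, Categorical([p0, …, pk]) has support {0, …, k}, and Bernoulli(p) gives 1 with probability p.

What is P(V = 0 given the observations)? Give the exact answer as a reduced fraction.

P(V = 0 | obs) = 112/247

Enumerate traces; 54 have nonzero weight after conditioning:
  (V=0, U=0, Y=3, W=1, Z=0, X=0) weight 4/1701
  (V=0, U=0, Y=3, W=1, Z=0, X=1) weight 4/1701
  (V=0, U=0, Y=3, W=1, Z=0, X=2) weight 4/1701
  (V=0, U=0, Y=3, W=1, Z=1, X=0) weight 4/1701
  (V=0, U=0, Y=3, W=1, Z=1, X=1) weight 4/1701
  (V=0, U=0, Y=3, W=1, Z=1, X=2) weight 4/1701
  (V=0, U=1, Y=3, W=1, Z=0, X=0) weight 8/1701
  (V=0, U=1, Y=3, W=1, Z=0, X=1) weight 8/1701
  (V=1, U=0, Y=3, W=0, Z=0, X=0) weight 1/294
  … 45 more
Group by V:
  weight(V=0) = 4/63
  weight(V=1) = 15/196
Total weight = 4/63 + 15/196 = 247/1764
P(V=0 | obs) = 4/63 / 247/1764 = 112/247
P(V=1 | obs) = 15/196 / 247/1764 = 135/247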